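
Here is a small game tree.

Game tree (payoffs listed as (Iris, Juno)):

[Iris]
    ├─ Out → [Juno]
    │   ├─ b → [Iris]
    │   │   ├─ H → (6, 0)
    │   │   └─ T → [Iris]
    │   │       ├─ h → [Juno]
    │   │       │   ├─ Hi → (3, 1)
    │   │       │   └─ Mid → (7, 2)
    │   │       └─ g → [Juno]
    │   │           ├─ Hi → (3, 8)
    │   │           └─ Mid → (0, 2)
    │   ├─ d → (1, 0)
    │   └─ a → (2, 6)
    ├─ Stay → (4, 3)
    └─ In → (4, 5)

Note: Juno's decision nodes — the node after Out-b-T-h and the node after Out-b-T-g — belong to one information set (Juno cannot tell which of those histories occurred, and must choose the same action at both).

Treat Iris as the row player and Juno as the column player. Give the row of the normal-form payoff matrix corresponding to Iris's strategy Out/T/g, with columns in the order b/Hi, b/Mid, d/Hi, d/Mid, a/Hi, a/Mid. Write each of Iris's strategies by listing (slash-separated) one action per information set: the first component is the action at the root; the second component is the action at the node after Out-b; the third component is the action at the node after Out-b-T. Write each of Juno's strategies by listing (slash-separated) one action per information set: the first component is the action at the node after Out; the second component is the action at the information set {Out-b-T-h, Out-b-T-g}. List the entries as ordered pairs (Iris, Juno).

vs b/Hi: Iris plays Out → Juno plays b at [Out] → Iris plays T at [Out-b] → Iris plays g at [Out-b-T] → Juno plays Hi at [Out-b-T-g] → (3, 8)
vs b/Mid: Iris plays Out → Juno plays b at [Out] → Iris plays T at [Out-b] → Iris plays g at [Out-b-T] → Juno plays Mid at [Out-b-T-g] → (0, 2)
vs d/Hi: Iris plays Out → Juno plays d at [Out] → (1, 0)
vs d/Mid: Iris plays Out → Juno plays d at [Out] → (1, 0)
vs a/Hi: Iris plays Out → Juno plays a at [Out] → (2, 6)
vs a/Mid: Iris plays Out → Juno plays a at [Out] → (2, 6)

(3,8) (0,2) (1,0) (1,0) (2,6) (2,6)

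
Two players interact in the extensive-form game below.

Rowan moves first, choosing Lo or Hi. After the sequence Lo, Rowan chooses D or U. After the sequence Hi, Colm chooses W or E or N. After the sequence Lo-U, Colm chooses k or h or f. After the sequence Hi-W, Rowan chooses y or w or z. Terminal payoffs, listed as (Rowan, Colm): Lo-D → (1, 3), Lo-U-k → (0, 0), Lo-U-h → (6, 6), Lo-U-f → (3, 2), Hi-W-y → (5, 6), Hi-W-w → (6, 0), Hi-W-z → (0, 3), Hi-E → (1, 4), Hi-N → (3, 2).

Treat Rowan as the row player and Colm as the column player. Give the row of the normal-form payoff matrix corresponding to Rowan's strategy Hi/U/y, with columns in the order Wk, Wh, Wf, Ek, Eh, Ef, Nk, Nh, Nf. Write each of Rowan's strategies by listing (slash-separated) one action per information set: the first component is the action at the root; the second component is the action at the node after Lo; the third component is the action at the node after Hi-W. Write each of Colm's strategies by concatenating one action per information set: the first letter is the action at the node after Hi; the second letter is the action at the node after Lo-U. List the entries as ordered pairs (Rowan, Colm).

(5,6) (5,6) (5,6) (1,4) (1,4) (1,4) (3,2) (3,2) (3,2)

vs Wk: Rowan plays Hi → Colm plays W at [Hi] → Rowan plays y at [Hi-W] → (5, 6)
vs Wh: Rowan plays Hi → Colm plays W at [Hi] → Rowan plays y at [Hi-W] → (5, 6)
vs Wf: Rowan plays Hi → Colm plays W at [Hi] → Rowan plays y at [Hi-W] → (5, 6)
vs Ek: Rowan plays Hi → Colm plays E at [Hi] → (1, 4)
vs Eh: Rowan plays Hi → Colm plays E at [Hi] → (1, 4)
vs Ef: Rowan plays Hi → Colm plays E at [Hi] → (1, 4)
vs Nk: Rowan plays Hi → Colm plays N at [Hi] → (3, 2)
vs Nh: Rowan plays Hi → Colm plays N at [Hi] → (3, 2)
vs Nf: Rowan plays Hi → Colm plays N at [Hi] → (3, 2)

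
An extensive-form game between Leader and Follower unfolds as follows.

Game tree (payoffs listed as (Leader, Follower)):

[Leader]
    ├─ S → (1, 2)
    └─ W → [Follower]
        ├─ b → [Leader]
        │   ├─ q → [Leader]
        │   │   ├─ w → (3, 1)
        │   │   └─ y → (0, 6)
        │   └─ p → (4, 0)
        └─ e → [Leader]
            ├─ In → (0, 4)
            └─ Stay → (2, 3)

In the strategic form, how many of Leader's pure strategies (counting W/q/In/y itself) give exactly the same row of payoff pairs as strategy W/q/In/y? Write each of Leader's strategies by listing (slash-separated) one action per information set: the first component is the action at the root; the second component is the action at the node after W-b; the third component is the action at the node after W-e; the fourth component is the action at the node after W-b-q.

1

Row for W/q/In/y (columns b, e): (0,6) (0,4).
Every one of Leader's information sets is on the play path for some reply by Follower when Leader follows W/q/In/y.
Changing the action at any of them therefore changes at least one column, so only W/q/In/y itself gives this row.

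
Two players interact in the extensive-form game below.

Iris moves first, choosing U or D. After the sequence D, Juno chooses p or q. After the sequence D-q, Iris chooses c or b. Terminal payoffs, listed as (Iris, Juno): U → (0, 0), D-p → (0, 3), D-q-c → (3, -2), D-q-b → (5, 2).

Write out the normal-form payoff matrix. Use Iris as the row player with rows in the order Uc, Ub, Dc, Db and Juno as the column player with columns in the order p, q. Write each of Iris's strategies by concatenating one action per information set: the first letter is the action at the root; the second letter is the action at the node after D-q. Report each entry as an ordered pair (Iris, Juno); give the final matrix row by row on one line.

Uc: (0,0) (0,0) | Ub: (0,0) (0,0) | Dc: (0,3) (3,-2) | Db: (0,3) (5,2)

            p        q
  Uc    (0,0)    (0,0)
  Ub    (0,0)    (0,0)
  Dc    (0,3)   (3,-2)
  Db    (0,3)    (5,2)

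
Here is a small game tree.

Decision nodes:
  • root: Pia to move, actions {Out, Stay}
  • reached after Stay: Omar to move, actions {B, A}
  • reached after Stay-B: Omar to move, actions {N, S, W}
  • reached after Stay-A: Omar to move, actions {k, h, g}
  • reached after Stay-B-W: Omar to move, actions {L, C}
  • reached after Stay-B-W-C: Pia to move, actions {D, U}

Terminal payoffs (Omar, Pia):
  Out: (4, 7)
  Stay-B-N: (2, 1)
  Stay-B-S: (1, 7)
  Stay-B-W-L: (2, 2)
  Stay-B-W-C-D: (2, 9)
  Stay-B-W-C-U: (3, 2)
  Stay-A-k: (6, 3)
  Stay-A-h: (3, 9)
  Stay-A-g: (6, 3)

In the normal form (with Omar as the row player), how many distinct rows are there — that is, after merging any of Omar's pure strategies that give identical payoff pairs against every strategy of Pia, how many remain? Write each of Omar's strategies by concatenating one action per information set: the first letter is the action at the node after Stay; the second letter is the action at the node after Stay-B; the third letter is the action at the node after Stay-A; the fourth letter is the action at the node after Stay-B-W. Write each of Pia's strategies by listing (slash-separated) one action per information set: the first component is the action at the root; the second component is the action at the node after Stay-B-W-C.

Omar has 36 pure strategies: BNkL, BNkC, BNhL, BNhC, BNgL, BNgC, BSkL, BSkC, BShL, BShC, BSgL, BSgC, BWkL, BWkC, BWhL, BWhC, BWgL, BWgC, ANkL, ANkC, ANhL, ANhC, ANgL, ANgC, ASkL, ASkC, AShL, AShC, ASgL, ASgC, AWkL, AWkC, AWhL, AWhC, AWgL, AWgC. Columns: Out/D, Out/U, Stay/D, Stay/U.
{BNkL, BNkC, BNhL, BNhC, BNgL, BNgC} → row (4,7) (4,7) (2,1) (2,1)
{BSkL, BSkC, BShL, BShC, BSgL, BSgC} → row (4,7) (4,7) (1,7) (1,7)
{BWkL, BWhL, BWgL} → row (4,7) (4,7) (2,2) (2,2)
{BWkC, BWhC, BWgC} → row (4,7) (4,7) (2,9) (3,2)
{ANkL, ANkC, ANgL, ANgC, ASkL, ASkC, ASgL, ASgC, AWkL, AWkC, AWgL, AWgC} → row (4,7) (4,7) (6,3) (6,3)
{ANhL, ANhC, AShL, AShC, AWhL, AWhC} → row (4,7) (4,7) (3,9) (3,9)
That's 6 distinct rows out of 36 strategies.

6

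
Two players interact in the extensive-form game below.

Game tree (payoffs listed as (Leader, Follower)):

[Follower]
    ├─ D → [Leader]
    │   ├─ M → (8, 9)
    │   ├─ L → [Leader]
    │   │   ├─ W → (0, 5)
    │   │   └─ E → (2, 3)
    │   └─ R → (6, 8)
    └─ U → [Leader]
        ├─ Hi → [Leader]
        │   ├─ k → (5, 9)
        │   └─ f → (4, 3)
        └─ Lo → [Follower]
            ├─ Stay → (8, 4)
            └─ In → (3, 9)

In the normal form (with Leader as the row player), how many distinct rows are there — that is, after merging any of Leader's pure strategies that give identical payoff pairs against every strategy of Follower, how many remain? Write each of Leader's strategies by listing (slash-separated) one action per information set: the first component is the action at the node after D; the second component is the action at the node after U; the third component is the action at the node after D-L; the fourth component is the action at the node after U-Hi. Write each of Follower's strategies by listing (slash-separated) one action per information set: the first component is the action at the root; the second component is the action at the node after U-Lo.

12

Leader has 24 pure strategies: M/Hi/W/k, M/Hi/W/f, M/Hi/E/k, M/Hi/E/f, M/Lo/W/k, M/Lo/W/f, M/Lo/E/k, M/Lo/E/f, L/Hi/W/k, L/Hi/W/f, L/Hi/E/k, L/Hi/E/f, L/Lo/W/k, L/Lo/W/f, L/Lo/E/k, L/Lo/E/f, R/Hi/W/k, R/Hi/W/f, R/Hi/E/k, R/Hi/E/f, R/Lo/W/k, R/Lo/W/f, R/Lo/E/k, R/Lo/E/f. Columns: D/Stay, D/In, U/Stay, U/In.
{M/Hi/W/k, M/Hi/E/k} → row (8,9) (8,9) (5,9) (5,9)
{M/Hi/W/f, M/Hi/E/f} → row (8,9) (8,9) (4,3) (4,3)
{M/Lo/W/k, M/Lo/W/f, M/Lo/E/k, M/Lo/E/f} → row (8,9) (8,9) (8,4) (3,9)
{L/Hi/W/k} → row (0,5) (0,5) (5,9) (5,9)
{L/Hi/W/f} → row (0,5) (0,5) (4,3) (4,3)
{L/Hi/E/k} → row (2,3) (2,3) (5,9) (5,9)
{L/Hi/E/f} → row (2,3) (2,3) (4,3) (4,3)
{L/Lo/W/k, L/Lo/W/f} → row (0,5) (0,5) (8,4) (3,9)
{L/Lo/E/k, L/Lo/E/f} → row (2,3) (2,3) (8,4) (3,9)
{R/Hi/W/k, R/Hi/E/k} → row (6,8) (6,8) (5,9) (5,9)
{R/Hi/W/f, R/Hi/E/f} → row (6,8) (6,8) (4,3) (4,3)
{R/Lo/W/k, R/Lo/W/f, R/Lo/E/k, R/Lo/E/f} → row (6,8) (6,8) (8,4) (3,9)
That's 12 distinct rows out of 24 strategies.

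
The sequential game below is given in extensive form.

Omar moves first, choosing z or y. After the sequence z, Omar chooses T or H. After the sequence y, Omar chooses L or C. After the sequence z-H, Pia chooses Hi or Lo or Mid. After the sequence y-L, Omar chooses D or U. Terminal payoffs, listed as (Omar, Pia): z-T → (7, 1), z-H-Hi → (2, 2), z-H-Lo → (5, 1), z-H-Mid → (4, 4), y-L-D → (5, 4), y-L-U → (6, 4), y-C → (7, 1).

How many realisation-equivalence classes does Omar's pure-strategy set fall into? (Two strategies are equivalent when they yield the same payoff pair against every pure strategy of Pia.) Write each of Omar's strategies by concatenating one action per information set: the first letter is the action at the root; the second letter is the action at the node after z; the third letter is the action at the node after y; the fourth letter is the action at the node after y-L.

4

Omar has 16 pure strategies: zTLD, zTLU, zTCD, zTCU, zHLD, zHLU, zHCD, zHCU, yTLD, yTLU, yTCD, yTCU, yHLD, yHLU, yHCD, yHCU. Columns: Hi, Lo, Mid.
{zTLD, zTLU, zTCD, zTCU, yTCD, yTCU, yHCD, yHCU} → row (7,1) (7,1) (7,1)
{zHLD, zHLU, zHCD, zHCU} → row (2,2) (5,1) (4,4)
{yTLD, yHLD} → row (5,4) (5,4) (5,4)
{yTLU, yHLU} → row (6,4) (6,4) (6,4)
That's 4 distinct rows out of 16 strategies.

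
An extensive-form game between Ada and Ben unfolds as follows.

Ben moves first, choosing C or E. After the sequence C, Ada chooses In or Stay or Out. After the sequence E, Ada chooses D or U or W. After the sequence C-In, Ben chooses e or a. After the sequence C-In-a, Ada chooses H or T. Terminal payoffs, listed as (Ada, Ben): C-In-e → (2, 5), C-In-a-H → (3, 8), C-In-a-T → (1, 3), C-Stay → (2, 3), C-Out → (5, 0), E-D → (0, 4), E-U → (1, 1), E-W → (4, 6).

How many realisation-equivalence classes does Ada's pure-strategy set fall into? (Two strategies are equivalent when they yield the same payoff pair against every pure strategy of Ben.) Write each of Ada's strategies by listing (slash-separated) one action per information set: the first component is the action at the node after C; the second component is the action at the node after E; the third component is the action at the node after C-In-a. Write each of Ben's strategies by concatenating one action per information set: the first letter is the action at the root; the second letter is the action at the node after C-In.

12

Ada has 18 pure strategies: In/D/H, In/D/T, In/U/H, In/U/T, In/W/H, In/W/T, Stay/D/H, Stay/D/T, Stay/U/H, Stay/U/T, Stay/W/H, Stay/W/T, Out/D/H, Out/D/T, Out/U/H, Out/U/T, Out/W/H, Out/W/T. Columns: Ce, Ca, Ee, Ea.
{In/D/H} → row (2,5) (3,8) (0,4) (0,4)
{In/D/T} → row (2,5) (1,3) (0,4) (0,4)
{In/U/H} → row (2,5) (3,8) (1,1) (1,1)
{In/U/T} → row (2,5) (1,3) (1,1) (1,1)
{In/W/H} → row (2,5) (3,8) (4,6) (4,6)
{In/W/T} → row (2,5) (1,3) (4,6) (4,6)
{Stay/D/H, Stay/D/T} → row (2,3) (2,3) (0,4) (0,4)
{Stay/U/H, Stay/U/T} → row (2,3) (2,3) (1,1) (1,1)
{Stay/W/H, Stay/W/T} → row (2,3) (2,3) (4,6) (4,6)
{Out/D/H, Out/D/T} → row (5,0) (5,0) (0,4) (0,4)
{Out/U/H, Out/U/T} → row (5,0) (5,0) (1,1) (1,1)
{Out/W/H, Out/W/T} → row (5,0) (5,0) (4,6) (4,6)
That's 12 distinct rows out of 18 strategies.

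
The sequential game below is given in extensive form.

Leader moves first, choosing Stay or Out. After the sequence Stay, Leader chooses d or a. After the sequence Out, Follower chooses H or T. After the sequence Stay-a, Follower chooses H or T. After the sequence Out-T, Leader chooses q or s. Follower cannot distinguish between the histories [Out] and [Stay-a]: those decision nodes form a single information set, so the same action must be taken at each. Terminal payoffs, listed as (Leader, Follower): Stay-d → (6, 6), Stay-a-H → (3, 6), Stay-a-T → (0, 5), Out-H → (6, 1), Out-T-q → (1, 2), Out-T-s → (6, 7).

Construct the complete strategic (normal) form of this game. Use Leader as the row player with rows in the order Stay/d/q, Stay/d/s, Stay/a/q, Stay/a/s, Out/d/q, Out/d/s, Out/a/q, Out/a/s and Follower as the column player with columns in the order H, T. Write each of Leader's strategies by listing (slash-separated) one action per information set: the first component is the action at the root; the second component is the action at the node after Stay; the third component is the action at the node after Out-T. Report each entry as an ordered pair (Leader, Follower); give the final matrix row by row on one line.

Stay/d/q: (6,6) (6,6) | Stay/d/s: (6,6) (6,6) | Stay/a/q: (3,6) (0,5) | Stay/a/s: (3,6) (0,5) | Out/d/q: (6,1) (1,2) | Out/d/s: (6,1) (6,7) | Out/a/q: (6,1) (1,2) | Out/a/s: (6,1) (6,7)

Row Stay/d/q: H→(6,6), T→(6,6)
Row Stay/d/s: H→(6,6), T→(6,6)
Row Stay/a/q: H→(3,6), T→(0,5)
Row Stay/a/s: H→(3,6), T→(0,5)
Row Out/d/q: H→(6,1), T→(1,2)
Row Out/d/s: H→(6,1), T→(6,7)
Row Out/a/q: H→(6,1), T→(1,2)
Row Out/a/s: H→(6,1), T→(6,7)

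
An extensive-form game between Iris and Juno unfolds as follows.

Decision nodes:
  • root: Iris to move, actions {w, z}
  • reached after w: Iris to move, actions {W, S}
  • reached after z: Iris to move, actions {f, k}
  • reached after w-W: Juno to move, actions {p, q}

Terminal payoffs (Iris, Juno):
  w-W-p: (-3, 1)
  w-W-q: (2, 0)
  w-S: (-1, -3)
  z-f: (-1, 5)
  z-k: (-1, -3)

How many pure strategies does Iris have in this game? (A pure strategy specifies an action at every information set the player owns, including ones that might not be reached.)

8

Iris owns the root with actions {w, z} — two choices.
Iris owns the node after w with actions {W, S} — two choices.
Iris owns the node after z with actions {f, k} — two choices.
A pure strategy fixes one action at each information set independently, so the count is the product 2 × 2 × 2 = 8.
(For reference, Juno has 2 pure strategies, giving a 8×2 normal-form matrix.)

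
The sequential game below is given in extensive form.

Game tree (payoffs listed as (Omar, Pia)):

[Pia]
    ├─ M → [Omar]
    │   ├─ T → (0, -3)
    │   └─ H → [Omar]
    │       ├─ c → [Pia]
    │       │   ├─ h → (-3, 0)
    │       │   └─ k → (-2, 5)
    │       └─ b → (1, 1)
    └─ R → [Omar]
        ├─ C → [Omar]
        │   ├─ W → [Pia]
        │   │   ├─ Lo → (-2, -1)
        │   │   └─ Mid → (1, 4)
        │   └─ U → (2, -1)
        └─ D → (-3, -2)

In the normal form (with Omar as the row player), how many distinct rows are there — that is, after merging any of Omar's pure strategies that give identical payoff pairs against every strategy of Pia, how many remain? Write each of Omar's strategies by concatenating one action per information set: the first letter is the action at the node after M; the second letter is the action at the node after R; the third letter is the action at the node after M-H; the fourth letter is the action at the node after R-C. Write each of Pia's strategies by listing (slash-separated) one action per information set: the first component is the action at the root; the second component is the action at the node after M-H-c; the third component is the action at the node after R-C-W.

9

Omar has 16 pure strategies: TCcW, TCcU, TCbW, TCbU, TDcW, TDcU, TDbW, TDbU, HCcW, HCcU, HCbW, HCbU, HDcW, HDcU, HDbW, HDbU. Columns: M/h/Lo, M/h/Mid, M/k/Lo, M/k/Mid, R/h/Lo, R/h/Mid, R/k/Lo, R/k/Mid.
{TCcW, TCbW} → row (0,-3) (0,-3) (0,-3) (0,-3) (-2,-1) (1,4) (-2,-1) (1,4)
{TCcU, TCbU} → row (0,-3) (0,-3) (0,-3) (0,-3) (2,-1) (2,-1) (2,-1) (2,-1)
{TDcW, TDcU, TDbW, TDbU} → row (0,-3) (0,-3) (0,-3) (0,-3) (-3,-2) (-3,-2) (-3,-2) (-3,-2)
{HCcW} → row (-3,0) (-3,0) (-2,5) (-2,5) (-2,-1) (1,4) (-2,-1) (1,4)
{HCcU} → row (-3,0) (-3,0) (-2,5) (-2,5) (2,-1) (2,-1) (2,-1) (2,-1)
{HCbW} → row (1,1) (1,1) (1,1) (1,1) (-2,-1) (1,4) (-2,-1) (1,4)
{HCbU} → row (1,1) (1,1) (1,1) (1,1) (2,-1) (2,-1) (2,-1) (2,-1)
{HDcW, HDcU} → row (-3,0) (-3,0) (-2,5) (-2,5) (-3,-2) (-3,-2) (-3,-2) (-3,-2)
{HDbW, HDbU} → row (1,1) (1,1) (1,1) (1,1) (-3,-2) (-3,-2) (-3,-2) (-3,-2)
That's 9 distinct rows out of 16 strategies.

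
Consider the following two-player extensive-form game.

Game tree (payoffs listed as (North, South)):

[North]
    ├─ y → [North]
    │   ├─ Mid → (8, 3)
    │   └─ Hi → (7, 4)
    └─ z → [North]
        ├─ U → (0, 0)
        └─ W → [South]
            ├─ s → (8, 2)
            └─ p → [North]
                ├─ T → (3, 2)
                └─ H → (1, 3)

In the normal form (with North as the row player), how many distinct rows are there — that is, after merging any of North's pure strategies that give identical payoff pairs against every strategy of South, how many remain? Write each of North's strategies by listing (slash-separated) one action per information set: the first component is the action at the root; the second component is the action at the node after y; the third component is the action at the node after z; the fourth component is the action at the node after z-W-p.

North has 16 pure strategies: y/Mid/U/T, y/Mid/U/H, y/Mid/W/T, y/Mid/W/H, y/Hi/U/T, y/Hi/U/H, y/Hi/W/T, y/Hi/W/H, z/Mid/U/T, z/Mid/U/H, z/Mid/W/T, z/Mid/W/H, z/Hi/U/T, z/Hi/U/H, z/Hi/W/T, z/Hi/W/H. Columns: s, p.
{y/Mid/U/T, y/Mid/U/H, y/Mid/W/T, y/Mid/W/H} → row (8,3) (8,3)
{y/Hi/U/T, y/Hi/U/H, y/Hi/W/T, y/Hi/W/H} → row (7,4) (7,4)
{z/Mid/U/T, z/Mid/U/H, z/Hi/U/T, z/Hi/U/H} → row (0,0) (0,0)
{z/Mid/W/T, z/Hi/W/T} → row (8,2) (3,2)
{z/Mid/W/H, z/Hi/W/H} → row (8,2) (1,3)
That's 5 distinct rows out of 16 strategies.

5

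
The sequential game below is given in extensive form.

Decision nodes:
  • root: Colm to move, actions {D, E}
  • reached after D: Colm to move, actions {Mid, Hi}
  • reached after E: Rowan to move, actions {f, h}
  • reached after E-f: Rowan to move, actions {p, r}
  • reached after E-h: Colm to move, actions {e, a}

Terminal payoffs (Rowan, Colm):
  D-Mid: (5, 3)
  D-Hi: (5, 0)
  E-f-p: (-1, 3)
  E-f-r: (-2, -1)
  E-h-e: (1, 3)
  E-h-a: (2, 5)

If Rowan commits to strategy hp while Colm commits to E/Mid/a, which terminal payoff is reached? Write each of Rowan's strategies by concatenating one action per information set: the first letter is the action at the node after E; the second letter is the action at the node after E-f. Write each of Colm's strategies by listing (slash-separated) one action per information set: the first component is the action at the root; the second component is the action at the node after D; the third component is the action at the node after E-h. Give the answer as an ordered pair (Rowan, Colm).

(2, 5)

Trace the play path from the root:
  Colm plays E
  Rowan plays h at [E]
  Colm plays a at [E-h]
→ terminal payoff (2, 5).
(Rowan's choice at the node after E-f is never reached on this path, so it doesn't affect the outcome.)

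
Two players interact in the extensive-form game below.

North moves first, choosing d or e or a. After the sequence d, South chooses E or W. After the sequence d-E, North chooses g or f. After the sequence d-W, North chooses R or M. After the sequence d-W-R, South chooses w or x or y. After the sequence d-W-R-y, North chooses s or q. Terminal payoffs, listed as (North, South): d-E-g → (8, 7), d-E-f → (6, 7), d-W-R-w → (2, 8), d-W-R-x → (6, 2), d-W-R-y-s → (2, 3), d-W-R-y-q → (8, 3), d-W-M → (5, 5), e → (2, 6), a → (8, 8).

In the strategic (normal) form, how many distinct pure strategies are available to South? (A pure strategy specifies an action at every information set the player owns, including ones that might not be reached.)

South owns the node after d with actions {E, W} — two choices.
South owns the node after d-W-R with actions {w, x, y} — three choices.
A pure strategy fixes one action at each information set independently, so the count is the product 2 × 3 = 6.
(For reference, North has 24 pure strategies, giving a 6×24 normal-form matrix.)

6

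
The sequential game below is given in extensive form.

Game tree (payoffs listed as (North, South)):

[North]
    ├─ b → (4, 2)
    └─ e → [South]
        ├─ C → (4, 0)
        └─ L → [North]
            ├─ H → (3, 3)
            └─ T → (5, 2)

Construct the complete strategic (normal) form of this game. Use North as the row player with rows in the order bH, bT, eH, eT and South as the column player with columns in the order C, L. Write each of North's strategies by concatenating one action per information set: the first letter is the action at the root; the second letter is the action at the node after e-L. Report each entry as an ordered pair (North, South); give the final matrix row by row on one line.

Row bH: C→(4,2), L→(4,2)
Row bT: C→(4,2), L→(4,2)
Row eH: C→(4,0), L→(3,3)
Row eT: C→(4,0), L→(5,2)

bH: (4,2) (4,2) | bT: (4,2) (4,2) | eH: (4,0) (3,3) | eT: (4,0) (5,2)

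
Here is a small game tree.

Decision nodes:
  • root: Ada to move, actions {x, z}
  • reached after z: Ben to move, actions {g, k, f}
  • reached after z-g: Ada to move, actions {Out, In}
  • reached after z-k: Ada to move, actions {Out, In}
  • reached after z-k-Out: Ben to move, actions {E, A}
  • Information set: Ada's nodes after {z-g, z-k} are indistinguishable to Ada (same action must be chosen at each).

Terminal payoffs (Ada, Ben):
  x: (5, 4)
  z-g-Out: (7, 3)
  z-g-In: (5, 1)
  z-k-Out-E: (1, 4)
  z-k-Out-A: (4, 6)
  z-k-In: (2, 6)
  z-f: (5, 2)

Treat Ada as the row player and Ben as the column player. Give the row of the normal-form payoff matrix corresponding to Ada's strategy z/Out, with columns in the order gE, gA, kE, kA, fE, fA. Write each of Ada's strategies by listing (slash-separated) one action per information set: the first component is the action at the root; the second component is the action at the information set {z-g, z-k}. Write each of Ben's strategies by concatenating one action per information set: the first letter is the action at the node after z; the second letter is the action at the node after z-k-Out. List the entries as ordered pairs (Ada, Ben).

(7,3) (7,3) (1,4) (4,6) (5,2) (5,2)

vs gE: Ada plays z → Ben plays g at [z] → Ada plays Out at [z-g] → (7, 3)
vs gA: Ada plays z → Ben plays g at [z] → Ada plays Out at [z-g] → (7, 3)
vs kE: Ada plays z → Ben plays k at [z] → Ada plays Out at [z-k] → Ben plays E at [z-k-Out] → (1, 4)
vs kA: Ada plays z → Ben plays k at [z] → Ada plays Out at [z-k] → Ben plays A at [z-k-Out] → (4, 6)
vs fE: Ada plays z → Ben plays f at [z] → (5, 2)
vs fA: Ada plays z → Ben plays f at [z] → (5, 2)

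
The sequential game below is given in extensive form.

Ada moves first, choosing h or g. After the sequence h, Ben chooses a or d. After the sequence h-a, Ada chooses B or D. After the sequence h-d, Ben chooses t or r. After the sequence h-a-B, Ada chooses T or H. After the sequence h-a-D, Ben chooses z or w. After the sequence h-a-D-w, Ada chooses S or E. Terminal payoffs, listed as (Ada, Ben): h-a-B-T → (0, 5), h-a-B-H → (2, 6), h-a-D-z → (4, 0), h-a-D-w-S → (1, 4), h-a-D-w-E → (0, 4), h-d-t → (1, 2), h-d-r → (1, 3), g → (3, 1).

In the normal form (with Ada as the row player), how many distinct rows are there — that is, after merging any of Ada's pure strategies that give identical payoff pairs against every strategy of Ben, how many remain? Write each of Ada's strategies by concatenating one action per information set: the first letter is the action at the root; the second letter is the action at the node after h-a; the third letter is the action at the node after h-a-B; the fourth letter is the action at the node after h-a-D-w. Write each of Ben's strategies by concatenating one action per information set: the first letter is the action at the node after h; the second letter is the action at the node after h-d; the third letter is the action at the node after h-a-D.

Ada has 16 pure strategies: hBTS, hBTE, hBHS, hBHE, hDTS, hDTE, hDHS, hDHE, gBTS, gBTE, gBHS, gBHE, gDTS, gDTE, gDHS, gDHE. Columns: atz, atw, arz, arw, dtz, dtw, drz, drw.
{hBTS, hBTE} → row (0,5) (0,5) (0,5) (0,5) (1,2) (1,2) (1,3) (1,3)
{hBHS, hBHE} → row (2,6) (2,6) (2,6) (2,6) (1,2) (1,2) (1,3) (1,3)
{hDTS, hDHS} → row (4,0) (1,4) (4,0) (1,4) (1,2) (1,2) (1,3) (1,3)
{hDTE, hDHE} → row (4,0) (0,4) (4,0) (0,4) (1,2) (1,2) (1,3) (1,3)
{gBTS, gBTE, gBHS, gBHE, gDTS, gDTE, gDHS, gDHE} → row (3,1) (3,1) (3,1) (3,1) (3,1) (3,1) (3,1) (3,1)
That's 5 distinct rows out of 16 strategies.

5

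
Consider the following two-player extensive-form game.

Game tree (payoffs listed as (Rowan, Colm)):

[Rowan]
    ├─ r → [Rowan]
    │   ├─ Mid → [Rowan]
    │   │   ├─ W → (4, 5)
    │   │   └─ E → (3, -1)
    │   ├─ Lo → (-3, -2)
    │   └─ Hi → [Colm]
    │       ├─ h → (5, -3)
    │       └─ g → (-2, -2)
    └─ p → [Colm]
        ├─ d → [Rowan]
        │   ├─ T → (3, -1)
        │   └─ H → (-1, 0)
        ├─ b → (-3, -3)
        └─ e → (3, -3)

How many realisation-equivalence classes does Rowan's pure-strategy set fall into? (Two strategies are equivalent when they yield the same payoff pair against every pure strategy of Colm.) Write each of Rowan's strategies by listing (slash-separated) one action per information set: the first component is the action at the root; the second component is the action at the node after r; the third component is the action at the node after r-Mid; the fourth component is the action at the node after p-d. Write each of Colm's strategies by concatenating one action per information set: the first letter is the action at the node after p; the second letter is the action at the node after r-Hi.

Rowan has 24 pure strategies: r/Mid/W/T, r/Mid/W/H, r/Mid/E/T, r/Mid/E/H, r/Lo/W/T, r/Lo/W/H, r/Lo/E/T, r/Lo/E/H, r/Hi/W/T, r/Hi/W/H, r/Hi/E/T, r/Hi/E/H, p/Mid/W/T, p/Mid/W/H, p/Mid/E/T, p/Mid/E/H, p/Lo/W/T, p/Lo/W/H, p/Lo/E/T, p/Lo/E/H, p/Hi/W/T, p/Hi/W/H, p/Hi/E/T, p/Hi/E/H. Columns: dh, dg, bh, bg, eh, eg.
{r/Mid/W/T, r/Mid/W/H} → row (4,5) (4,5) (4,5) (4,5) (4,5) (4,5)
{r/Mid/E/T, r/Mid/E/H} → row (3,-1) (3,-1) (3,-1) (3,-1) (3,-1) (3,-1)
{r/Lo/W/T, r/Lo/W/H, r/Lo/E/T, r/Lo/E/H} → row (-3,-2) (-3,-2) (-3,-2) (-3,-2) (-3,-2) (-3,-2)
{r/Hi/W/T, r/Hi/W/H, r/Hi/E/T, r/Hi/E/H} → row (5,-3) (-2,-2) (5,-3) (-2,-2) (5,-3) (-2,-2)
{p/Mid/W/T, p/Mid/E/T, p/Lo/W/T, p/Lo/E/T, p/Hi/W/T, p/Hi/E/T} → row (3,-1) (3,-1) (-3,-3) (-3,-3) (3,-3) (3,-3)
{p/Mid/W/H, p/Mid/E/H, p/Lo/W/H, p/Lo/E/H, p/Hi/W/H, p/Hi/E/H} → row (-1,0) (-1,0) (-3,-3) (-3,-3) (3,-3) (3,-3)
That's 6 distinct rows out of 24 strategies.

6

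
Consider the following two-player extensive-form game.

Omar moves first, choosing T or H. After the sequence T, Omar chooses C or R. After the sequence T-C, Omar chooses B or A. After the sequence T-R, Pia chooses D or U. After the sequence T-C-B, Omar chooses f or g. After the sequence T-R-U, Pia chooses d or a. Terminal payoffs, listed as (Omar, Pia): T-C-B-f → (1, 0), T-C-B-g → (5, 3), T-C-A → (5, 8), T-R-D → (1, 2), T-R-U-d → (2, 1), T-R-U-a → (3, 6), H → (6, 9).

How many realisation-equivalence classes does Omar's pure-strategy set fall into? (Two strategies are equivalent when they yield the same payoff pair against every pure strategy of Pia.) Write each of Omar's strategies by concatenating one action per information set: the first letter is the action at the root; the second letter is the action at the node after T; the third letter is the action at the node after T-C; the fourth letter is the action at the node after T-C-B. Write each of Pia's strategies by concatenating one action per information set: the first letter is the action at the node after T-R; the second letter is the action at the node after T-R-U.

Omar has 16 pure strategies: TCBf, TCBg, TCAf, TCAg, TRBf, TRBg, TRAf, TRAg, HCBf, HCBg, HCAf, HCAg, HRBf, HRBg, HRAf, HRAg. Columns: Dd, Da, Ud, Ua.
{TCBf} → row (1,0) (1,0) (1,0) (1,0)
{TCBg} → row (5,3) (5,3) (5,3) (5,3)
{TCAf, TCAg} → row (5,8) (5,8) (5,8) (5,8)
{TRBf, TRBg, TRAf, TRAg} → row (1,2) (1,2) (2,1) (3,6)
{HCBf, HCBg, HCAf, HCAg, HRBf, HRBg, HRAf, HRAg} → row (6,9) (6,9) (6,9) (6,9)
That's 5 distinct rows out of 16 strategies.

5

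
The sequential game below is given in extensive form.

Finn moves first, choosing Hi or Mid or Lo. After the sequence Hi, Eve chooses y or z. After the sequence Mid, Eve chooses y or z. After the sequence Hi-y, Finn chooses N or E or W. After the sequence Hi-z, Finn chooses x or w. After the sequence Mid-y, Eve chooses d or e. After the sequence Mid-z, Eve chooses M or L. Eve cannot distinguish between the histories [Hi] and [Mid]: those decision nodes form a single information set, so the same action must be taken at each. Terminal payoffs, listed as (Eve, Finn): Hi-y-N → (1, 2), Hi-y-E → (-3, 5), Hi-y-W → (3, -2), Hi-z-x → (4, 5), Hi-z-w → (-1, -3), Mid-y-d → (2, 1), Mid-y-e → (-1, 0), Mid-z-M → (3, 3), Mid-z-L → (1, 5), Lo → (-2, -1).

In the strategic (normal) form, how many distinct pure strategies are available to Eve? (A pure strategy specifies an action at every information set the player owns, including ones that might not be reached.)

Eve owns the information set {Hi, Mid} with actions {y, z} — two choices.
Eve owns the node after Mid-y with actions {d, e} — two choices.
Eve owns the node after Mid-z with actions {M, L} — two choices.
A pure strategy fixes one action at each information set independently, so the count is the product 2 × 2 × 2 = 8.

8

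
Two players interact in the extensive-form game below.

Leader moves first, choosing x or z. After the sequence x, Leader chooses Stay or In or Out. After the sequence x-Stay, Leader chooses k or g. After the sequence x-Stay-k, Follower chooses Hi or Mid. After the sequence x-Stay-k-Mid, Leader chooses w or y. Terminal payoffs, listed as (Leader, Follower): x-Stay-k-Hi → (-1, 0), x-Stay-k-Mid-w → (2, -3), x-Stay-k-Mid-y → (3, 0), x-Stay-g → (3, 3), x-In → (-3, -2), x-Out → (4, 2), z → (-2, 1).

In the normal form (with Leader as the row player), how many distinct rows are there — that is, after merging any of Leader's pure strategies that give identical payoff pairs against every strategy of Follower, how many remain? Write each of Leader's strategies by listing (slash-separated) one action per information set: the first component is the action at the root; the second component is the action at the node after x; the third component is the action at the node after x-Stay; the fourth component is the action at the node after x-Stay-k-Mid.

Leader has 24 pure strategies: x/Stay/k/w, x/Stay/k/y, x/Stay/g/w, x/Stay/g/y, x/In/k/w, x/In/k/y, x/In/g/w, x/In/g/y, x/Out/k/w, x/Out/k/y, x/Out/g/w, x/Out/g/y, z/Stay/k/w, z/Stay/k/y, z/Stay/g/w, z/Stay/g/y, z/In/k/w, z/In/k/y, z/In/g/w, z/In/g/y, z/Out/k/w, z/Out/k/y, z/Out/g/w, z/Out/g/y. Columns: Hi, Mid.
{x/Stay/k/w} → row (-1,0) (2,-3)
{x/Stay/k/y} → row (-1,0) (3,0)
{x/Stay/g/w, x/Stay/g/y} → row (3,3) (3,3)
{x/In/k/w, x/In/k/y, x/In/g/w, x/In/g/y} → row (-3,-2) (-3,-2)
{x/Out/k/w, x/Out/k/y, x/Out/g/w, x/Out/g/y} → row (4,2) (4,2)
{z/Stay/k/w, z/Stay/k/y, z/Stay/g/w, z/Stay/g/y, z/In/k/w, z/In/k/y, z/In/g/w, z/In/g/y, z/Out/k/w, z/Out/k/y, z/Out/g/w, z/Out/g/y} → row (-2,1) (-2,1)
That's 6 distinct rows out of 24 strategies.

6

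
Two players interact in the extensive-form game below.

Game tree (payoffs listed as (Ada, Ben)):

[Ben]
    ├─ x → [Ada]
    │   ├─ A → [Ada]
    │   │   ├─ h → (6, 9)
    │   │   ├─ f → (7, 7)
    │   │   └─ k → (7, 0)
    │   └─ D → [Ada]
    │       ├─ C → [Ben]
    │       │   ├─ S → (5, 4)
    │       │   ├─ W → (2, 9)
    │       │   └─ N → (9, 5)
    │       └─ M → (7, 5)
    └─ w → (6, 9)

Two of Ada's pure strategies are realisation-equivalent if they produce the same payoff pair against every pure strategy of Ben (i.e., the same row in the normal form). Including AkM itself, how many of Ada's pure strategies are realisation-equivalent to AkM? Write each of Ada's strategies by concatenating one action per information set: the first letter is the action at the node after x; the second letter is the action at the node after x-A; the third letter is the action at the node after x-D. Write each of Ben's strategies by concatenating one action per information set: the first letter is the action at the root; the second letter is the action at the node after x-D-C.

2

Row for AkM (columns xS, xW, xN, wS, wW, wN): (7,0) (7,0) (7,0) (6,9) (6,9) (6,9).
Under AkM, Ada's choice at the node after x-D can never be reached regardless of what Ben does, so varying those choices leaves every outcome unchanged.
Holding the reachable choices fixed and varying the unreachable one freely already gives 2 equivalent strategies.
No other strategy reproduces this row, so those 2 are the full class: AkC, AkM.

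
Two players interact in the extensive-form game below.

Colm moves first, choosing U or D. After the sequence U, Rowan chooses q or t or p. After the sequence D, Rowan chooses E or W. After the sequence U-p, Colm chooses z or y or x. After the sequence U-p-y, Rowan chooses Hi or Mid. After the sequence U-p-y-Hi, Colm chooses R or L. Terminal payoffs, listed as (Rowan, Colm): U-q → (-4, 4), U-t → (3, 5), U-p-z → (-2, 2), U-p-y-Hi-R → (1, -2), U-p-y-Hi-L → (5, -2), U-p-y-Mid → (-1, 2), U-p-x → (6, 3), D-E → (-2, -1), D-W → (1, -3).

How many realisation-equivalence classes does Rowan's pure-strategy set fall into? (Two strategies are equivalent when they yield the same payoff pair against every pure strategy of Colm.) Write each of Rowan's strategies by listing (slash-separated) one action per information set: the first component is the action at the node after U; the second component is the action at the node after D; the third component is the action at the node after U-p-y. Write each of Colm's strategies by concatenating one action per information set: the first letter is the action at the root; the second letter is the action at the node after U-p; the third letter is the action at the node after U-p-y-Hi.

Rowan has 12 pure strategies: q/E/Hi, q/E/Mid, q/W/Hi, q/W/Mid, t/E/Hi, t/E/Mid, t/W/Hi, t/W/Mid, p/E/Hi, p/E/Mid, p/W/Hi, p/W/Mid. Columns: UzR, UzL, UyR, UyL, UxR, UxL, DzR, DzL, DyR, DyL, DxR, DxL.
{q/E/Hi, q/E/Mid} → row (-4,4) (-4,4) (-4,4) (-4,4) (-4,4) (-4,4) (-2,-1) (-2,-1) (-2,-1) (-2,-1) (-2,-1) (-2,-1)
{q/W/Hi, q/W/Mid} → row (-4,4) (-4,4) (-4,4) (-4,4) (-4,4) (-4,4) (1,-3) (1,-3) (1,-3) (1,-3) (1,-3) (1,-3)
{t/E/Hi, t/E/Mid} → row (3,5) (3,5) (3,5) (3,5) (3,5) (3,5) (-2,-1) (-2,-1) (-2,-1) (-2,-1) (-2,-1) (-2,-1)
{t/W/Hi, t/W/Mid} → row (3,5) (3,5) (3,5) (3,5) (3,5) (3,5) (1,-3) (1,-3) (1,-3) (1,-3) (1,-3) (1,-3)
{p/E/Hi} → row (-2,2) (-2,2) (1,-2) (5,-2) (6,3) (6,3) (-2,-1) (-2,-1) (-2,-1) (-2,-1) (-2,-1) (-2,-1)
{p/E/Mid} → row (-2,2) (-2,2) (-1,2) (-1,2) (6,3) (6,3) (-2,-1) (-2,-1) (-2,-1) (-2,-1) (-2,-1) (-2,-1)
{p/W/Hi} → row (-2,2) (-2,2) (1,-2) (5,-2) (6,3) (6,3) (1,-3) (1,-3) (1,-3) (1,-3) (1,-3) (1,-3)
{p/W/Mid} → row (-2,2) (-2,2) (-1,2) (-1,2) (6,3) (6,3) (1,-3) (1,-3) (1,-3) (1,-3) (1,-3) (1,-3)
That's 8 distinct rows out of 12 strategies.

8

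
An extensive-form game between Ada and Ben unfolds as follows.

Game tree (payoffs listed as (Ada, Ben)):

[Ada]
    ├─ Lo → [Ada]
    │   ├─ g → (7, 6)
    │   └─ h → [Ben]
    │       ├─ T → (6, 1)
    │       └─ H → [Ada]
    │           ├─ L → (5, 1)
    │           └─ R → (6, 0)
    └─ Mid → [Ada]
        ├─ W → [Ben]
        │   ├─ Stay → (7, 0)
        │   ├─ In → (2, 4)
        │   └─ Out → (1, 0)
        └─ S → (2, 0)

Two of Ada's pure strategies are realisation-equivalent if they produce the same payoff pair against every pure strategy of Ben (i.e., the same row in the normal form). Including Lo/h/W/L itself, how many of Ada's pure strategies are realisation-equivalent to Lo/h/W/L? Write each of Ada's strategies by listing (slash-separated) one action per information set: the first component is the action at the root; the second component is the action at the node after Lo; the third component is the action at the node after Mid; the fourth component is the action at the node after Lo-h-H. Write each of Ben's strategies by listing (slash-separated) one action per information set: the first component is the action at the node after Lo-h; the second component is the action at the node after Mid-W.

2

Row for Lo/h/W/L (columns T/Stay, T/In, T/Out, H/Stay, H/In, H/Out): (6,1) (6,1) (6,1) (5,1) (5,1) (5,1).
Under Lo/h/W/L, Ada's choice at the node after Mid can never be reached regardless of what Ben does, so varying those choices leaves every outcome unchanged.
Holding the reachable choices fixed and varying the unreachable one freely already gives 2 equivalent strategies.
No other strategy reproduces this row, so those 2 are the full class: Lo/h/W/L, Lo/h/S/L.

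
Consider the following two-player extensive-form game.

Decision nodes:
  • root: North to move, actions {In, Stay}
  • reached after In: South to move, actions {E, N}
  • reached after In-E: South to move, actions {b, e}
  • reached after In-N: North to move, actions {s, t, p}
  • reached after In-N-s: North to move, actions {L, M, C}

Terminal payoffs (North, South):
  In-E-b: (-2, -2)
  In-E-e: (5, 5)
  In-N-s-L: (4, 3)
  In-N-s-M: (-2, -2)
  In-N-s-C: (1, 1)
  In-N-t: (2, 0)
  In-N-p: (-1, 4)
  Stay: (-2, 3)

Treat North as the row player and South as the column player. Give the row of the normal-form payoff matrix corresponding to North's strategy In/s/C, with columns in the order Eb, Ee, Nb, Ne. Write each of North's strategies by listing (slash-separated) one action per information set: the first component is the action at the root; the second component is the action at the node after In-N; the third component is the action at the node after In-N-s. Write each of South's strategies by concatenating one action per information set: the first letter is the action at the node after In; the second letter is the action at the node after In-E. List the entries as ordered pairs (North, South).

(-2,-2) (5,5) (1,1) (1,1)

vs Eb: North plays In → South plays E at [In] → South plays b at [In-E] → (-2, -2)
vs Ee: North plays In → South plays E at [In] → South plays e at [In-E] → (5, 5)
vs Nb: North plays In → South plays N at [In] → North plays s at [In-N] → North plays C at [In-N-s] → (1, 1)
vs Ne: North plays In → South plays N at [In] → North plays s at [In-N] → North plays C at [In-N-s] → (1, 1)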